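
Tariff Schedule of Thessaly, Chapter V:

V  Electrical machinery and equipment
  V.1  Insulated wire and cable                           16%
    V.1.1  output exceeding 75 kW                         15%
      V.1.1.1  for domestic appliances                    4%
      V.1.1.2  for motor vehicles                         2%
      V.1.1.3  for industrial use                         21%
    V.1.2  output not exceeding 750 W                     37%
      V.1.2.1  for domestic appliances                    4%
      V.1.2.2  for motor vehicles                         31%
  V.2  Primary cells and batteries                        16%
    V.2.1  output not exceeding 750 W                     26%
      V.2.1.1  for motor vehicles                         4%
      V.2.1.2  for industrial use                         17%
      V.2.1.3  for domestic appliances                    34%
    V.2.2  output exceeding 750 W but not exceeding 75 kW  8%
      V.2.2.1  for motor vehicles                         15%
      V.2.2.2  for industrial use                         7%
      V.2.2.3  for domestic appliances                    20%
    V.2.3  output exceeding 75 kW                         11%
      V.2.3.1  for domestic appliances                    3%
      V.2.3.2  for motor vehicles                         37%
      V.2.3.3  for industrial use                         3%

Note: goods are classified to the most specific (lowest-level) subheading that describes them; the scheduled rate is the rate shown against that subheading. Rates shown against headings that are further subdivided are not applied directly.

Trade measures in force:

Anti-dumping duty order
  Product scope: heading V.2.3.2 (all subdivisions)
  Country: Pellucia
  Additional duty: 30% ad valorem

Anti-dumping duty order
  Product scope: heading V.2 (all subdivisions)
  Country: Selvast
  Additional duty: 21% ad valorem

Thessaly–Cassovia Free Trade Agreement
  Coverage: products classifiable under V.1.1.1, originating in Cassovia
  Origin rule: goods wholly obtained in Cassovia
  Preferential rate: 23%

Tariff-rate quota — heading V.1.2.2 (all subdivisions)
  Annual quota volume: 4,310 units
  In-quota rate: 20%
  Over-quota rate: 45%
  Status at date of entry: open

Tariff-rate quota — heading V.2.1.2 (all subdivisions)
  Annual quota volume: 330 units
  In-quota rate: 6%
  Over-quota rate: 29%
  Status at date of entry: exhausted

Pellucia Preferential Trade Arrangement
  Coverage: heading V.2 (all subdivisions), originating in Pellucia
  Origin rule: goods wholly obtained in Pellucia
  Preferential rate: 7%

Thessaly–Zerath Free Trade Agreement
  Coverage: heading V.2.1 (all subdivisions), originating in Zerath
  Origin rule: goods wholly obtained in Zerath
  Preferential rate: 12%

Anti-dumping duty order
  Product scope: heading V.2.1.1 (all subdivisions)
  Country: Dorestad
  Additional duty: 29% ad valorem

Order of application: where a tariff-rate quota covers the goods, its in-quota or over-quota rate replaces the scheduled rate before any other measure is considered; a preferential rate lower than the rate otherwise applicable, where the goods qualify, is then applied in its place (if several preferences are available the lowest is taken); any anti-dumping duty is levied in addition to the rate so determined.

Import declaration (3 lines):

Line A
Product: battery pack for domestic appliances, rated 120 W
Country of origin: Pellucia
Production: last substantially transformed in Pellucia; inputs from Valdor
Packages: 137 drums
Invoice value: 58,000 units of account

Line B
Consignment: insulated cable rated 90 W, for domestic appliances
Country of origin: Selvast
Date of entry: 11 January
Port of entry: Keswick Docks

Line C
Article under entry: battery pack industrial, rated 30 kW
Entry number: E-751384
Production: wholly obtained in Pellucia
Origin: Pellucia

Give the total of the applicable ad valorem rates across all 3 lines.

45%

Line A: battery pack → V.2; rated 120 W → V.2.1; for domestic appliances → V.2.1.3. Scheduled 34%. Pellucia agreement on V.2: not wholly obtained. → 34%.
Line B: insulated cable → V.1; rated 90 W → V.1.2; for domestic appliances → V.1.2.1. Scheduled 4%. No special measure applies. → 4%.
Line C: battery pack → V.2; rated 30 kW → V.2.2; industrial → V.2.2.2. Scheduled 7%. Pellucia agreement on V.2: wholly obtained → 7% available; preference 7% not lower than 7% → no reduction. → 7%.
Sum: 34% + 4% + 7% = 45%.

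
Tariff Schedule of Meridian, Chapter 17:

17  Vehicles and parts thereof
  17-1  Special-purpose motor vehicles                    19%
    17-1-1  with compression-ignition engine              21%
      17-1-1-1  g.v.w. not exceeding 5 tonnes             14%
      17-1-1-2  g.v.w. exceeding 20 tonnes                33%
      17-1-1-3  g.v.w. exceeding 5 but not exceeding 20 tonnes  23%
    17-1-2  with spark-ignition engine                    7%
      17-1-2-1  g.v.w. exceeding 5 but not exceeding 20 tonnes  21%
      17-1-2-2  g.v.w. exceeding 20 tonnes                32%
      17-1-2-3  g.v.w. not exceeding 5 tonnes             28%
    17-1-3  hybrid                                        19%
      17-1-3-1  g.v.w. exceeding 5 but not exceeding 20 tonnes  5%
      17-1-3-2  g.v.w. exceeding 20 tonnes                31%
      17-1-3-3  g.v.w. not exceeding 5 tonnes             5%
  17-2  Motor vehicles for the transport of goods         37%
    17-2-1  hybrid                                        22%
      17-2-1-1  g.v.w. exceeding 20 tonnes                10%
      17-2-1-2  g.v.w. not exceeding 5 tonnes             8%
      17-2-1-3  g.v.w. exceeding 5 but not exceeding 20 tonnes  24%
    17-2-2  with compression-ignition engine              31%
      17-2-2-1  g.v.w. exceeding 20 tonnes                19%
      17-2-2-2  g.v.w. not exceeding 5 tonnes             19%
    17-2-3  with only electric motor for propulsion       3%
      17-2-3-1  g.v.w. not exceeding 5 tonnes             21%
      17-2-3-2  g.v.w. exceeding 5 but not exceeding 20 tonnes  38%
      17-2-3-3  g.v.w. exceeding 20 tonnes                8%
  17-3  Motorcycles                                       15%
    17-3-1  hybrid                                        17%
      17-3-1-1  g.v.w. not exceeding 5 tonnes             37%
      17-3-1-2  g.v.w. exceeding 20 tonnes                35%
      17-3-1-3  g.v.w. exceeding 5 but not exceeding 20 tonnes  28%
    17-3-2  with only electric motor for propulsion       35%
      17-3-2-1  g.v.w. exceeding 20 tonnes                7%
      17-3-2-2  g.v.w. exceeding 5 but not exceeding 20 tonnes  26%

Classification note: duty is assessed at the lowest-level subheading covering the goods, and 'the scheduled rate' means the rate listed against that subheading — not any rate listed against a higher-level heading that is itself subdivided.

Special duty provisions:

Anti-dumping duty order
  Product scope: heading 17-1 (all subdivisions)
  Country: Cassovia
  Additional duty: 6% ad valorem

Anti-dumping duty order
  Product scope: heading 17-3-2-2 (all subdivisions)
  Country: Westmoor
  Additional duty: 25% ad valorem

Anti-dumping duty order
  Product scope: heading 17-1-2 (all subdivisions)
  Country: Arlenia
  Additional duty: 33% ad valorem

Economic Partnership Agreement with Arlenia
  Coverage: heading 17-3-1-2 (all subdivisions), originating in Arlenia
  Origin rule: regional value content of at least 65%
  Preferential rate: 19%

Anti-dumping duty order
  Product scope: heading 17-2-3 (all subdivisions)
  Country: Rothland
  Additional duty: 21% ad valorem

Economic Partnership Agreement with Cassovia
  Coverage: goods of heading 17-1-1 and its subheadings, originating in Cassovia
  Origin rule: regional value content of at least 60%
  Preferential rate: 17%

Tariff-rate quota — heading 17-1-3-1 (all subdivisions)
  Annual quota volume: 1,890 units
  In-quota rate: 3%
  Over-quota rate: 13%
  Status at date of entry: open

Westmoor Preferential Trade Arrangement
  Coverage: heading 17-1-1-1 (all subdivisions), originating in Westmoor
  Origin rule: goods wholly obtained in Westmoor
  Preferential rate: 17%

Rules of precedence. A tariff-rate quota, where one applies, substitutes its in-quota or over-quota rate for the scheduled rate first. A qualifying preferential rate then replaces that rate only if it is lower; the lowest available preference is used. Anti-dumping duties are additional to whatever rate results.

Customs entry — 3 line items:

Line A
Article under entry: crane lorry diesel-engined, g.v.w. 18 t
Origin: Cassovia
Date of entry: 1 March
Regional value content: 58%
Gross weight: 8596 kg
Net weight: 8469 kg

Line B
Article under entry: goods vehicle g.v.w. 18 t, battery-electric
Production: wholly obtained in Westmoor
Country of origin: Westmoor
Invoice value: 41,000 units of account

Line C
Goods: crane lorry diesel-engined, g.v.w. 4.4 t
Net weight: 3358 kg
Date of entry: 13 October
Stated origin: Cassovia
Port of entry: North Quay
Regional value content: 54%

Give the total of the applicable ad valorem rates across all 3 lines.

Line A: crane lorry → 17-1; diesel-engined → 17-1-1; g.v.w. 18 t → 17-1-1-3. Scheduled 23%. Cassovia agreement on 17-1-1: RVC < 60%; anti-dumping (Cassovia, 17-1): +6%; total 23% + 6% = 29%. → 29%.
Line B: goods vehicle → 17-2; battery-electric → 17-2-3; g.v.w. 18 t → 17-2-3-2. Scheduled 38%. Westmoor agreement on 17-1-1-1: 17-2-3-2 not covered. → 38%.
Line C: crane lorry → 17-1; diesel-engined → 17-1-1; g.v.w. 4.4 t → 17-1-1-1. Scheduled 14%. Cassovia agreement on 17-1-1: RVC < 60%; anti-dumping (Cassovia, 17-1): +6%; total 14% + 6% = 20%. → 20%.
Sum: 29% + 38% + 20% = 87%.

87%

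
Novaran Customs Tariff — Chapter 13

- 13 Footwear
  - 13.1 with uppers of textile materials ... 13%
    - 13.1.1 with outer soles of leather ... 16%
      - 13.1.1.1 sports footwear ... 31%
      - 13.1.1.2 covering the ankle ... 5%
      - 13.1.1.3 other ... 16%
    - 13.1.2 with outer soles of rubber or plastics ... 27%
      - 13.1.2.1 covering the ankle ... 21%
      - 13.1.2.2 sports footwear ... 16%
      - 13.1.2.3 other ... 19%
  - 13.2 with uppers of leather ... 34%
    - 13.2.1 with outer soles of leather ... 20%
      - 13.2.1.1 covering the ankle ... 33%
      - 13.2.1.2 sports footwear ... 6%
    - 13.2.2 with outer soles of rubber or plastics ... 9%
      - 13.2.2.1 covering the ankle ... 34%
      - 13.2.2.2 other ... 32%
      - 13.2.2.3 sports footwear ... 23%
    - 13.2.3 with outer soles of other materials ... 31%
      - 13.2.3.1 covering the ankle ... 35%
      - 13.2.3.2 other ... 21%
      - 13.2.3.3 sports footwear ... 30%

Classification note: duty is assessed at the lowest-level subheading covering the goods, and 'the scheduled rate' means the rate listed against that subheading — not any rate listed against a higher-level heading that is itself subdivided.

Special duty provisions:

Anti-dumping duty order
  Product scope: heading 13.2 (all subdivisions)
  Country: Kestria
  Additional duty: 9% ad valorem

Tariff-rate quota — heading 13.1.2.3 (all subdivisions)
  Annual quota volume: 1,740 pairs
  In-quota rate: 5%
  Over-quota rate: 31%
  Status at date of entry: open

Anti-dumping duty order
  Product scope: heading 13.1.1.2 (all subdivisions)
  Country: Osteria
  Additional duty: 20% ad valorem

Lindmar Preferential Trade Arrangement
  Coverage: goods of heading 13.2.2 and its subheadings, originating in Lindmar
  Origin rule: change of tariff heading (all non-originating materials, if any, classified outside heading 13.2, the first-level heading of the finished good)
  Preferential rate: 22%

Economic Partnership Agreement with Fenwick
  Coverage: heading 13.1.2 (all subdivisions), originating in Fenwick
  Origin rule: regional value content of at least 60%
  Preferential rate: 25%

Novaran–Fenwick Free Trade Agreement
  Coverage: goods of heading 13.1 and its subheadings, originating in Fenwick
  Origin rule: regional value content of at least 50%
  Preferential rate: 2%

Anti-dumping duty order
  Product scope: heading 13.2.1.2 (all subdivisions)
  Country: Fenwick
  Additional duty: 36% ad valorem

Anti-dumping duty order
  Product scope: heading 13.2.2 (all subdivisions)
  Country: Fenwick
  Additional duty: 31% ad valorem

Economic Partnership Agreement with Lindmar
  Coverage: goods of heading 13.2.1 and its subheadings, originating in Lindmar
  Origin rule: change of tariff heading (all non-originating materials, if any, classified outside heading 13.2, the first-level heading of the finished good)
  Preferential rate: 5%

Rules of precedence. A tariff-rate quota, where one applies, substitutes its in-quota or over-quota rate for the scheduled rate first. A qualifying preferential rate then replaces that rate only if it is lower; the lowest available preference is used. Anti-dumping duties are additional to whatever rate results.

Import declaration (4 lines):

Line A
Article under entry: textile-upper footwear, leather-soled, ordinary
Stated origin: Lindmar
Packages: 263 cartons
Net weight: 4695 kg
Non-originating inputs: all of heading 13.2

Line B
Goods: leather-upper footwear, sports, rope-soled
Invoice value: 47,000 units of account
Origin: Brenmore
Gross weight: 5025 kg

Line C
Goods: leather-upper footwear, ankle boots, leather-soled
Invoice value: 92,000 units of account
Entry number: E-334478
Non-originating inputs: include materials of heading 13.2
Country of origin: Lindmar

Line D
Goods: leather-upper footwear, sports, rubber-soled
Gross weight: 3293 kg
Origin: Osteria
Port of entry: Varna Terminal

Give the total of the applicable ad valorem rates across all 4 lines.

102%

Line A: textile-upper → 13.1; leather-soled → 13.1.1; ordinary → 13.1.1.3. Scheduled 16%. Lindmar agreement on 13.2.2: 13.1.1.3 not covered; Lindmar agreement on 13.2.1: 13.1.1.3 not covered. → 16%.
Line B: leather-upper → 13.2; rope-soled → 13.2.3; sports → 13.2.3.3. Scheduled 30%. No special measure applies. → 30%.
Line C: leather-upper → 13.2; leather-soled → 13.2.1; ankle boots → 13.2.1.1. Scheduled 33%. Lindmar agreement on 13.2.2: 13.2.1.1 not covered; Lindmar agreement on 13.2.1: CTH not met. → 33%.
Line D: leather-upper → 13.2; rubber-soled → 13.2.2; sports → 13.2.2.3. Scheduled 23%. No special measure applies. → 23%.
Sum: 16% + 30% + 33% + 23% = 102%.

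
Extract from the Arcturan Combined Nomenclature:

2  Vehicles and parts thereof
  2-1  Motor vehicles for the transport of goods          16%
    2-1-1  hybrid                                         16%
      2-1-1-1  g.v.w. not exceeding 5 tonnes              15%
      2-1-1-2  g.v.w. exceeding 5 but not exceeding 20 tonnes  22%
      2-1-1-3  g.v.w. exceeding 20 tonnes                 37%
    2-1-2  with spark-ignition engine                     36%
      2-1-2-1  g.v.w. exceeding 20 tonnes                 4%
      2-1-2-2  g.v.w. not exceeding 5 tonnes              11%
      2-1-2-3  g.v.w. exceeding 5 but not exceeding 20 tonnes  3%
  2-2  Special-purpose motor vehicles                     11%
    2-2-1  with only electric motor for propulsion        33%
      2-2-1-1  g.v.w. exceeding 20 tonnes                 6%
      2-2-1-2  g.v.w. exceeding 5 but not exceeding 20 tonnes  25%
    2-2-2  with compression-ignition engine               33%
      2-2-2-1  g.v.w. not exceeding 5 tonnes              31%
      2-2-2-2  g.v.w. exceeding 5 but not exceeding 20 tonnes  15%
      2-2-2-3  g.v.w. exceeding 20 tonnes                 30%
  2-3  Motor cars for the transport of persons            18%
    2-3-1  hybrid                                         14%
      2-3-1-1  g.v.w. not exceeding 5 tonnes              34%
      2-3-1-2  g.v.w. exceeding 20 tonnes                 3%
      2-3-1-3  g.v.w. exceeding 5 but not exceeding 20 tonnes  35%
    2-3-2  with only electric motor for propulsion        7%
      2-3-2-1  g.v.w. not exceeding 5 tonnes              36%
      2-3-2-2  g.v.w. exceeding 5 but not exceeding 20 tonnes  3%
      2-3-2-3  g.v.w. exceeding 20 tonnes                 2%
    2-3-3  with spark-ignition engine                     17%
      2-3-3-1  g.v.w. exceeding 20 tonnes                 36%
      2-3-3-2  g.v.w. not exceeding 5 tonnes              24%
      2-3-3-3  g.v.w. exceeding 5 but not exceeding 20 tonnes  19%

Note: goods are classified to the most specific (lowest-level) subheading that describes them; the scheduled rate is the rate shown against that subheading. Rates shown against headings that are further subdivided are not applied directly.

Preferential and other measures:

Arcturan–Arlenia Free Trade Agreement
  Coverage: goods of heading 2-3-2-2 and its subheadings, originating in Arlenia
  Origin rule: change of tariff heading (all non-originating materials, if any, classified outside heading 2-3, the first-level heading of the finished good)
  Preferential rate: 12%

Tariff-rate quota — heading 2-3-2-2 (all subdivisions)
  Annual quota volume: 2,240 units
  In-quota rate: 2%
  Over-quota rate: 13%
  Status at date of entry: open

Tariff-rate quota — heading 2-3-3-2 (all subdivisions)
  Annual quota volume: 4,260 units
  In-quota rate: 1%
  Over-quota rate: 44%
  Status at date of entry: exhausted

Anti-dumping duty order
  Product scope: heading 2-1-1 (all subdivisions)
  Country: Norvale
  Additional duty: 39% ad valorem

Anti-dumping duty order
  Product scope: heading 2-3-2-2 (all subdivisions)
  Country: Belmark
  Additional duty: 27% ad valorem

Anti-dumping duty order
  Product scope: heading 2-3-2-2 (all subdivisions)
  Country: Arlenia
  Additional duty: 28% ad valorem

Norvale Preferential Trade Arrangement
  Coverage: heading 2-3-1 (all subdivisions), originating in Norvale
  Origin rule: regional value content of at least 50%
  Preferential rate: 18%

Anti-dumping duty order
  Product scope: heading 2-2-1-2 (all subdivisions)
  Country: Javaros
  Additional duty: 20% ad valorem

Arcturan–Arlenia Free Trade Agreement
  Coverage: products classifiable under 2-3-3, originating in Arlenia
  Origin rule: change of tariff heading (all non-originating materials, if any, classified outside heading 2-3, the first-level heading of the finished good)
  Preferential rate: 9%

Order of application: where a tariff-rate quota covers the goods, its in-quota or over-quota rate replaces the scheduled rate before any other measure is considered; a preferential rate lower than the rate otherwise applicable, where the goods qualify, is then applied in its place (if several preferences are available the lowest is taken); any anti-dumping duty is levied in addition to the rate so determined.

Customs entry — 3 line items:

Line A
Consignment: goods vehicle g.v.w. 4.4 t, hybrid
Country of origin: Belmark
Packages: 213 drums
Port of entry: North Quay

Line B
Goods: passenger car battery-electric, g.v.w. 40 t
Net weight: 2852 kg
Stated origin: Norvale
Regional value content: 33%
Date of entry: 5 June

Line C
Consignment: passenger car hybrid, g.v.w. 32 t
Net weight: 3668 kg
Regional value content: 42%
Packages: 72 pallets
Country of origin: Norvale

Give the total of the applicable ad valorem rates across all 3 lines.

Line A: goods vehicle → 2-1; hybrid → 2-1-1; g.v.w. 4.4 t → 2-1-1-1. Scheduled 15%. No special measure applies. → 15%.
Line B: passenger car → 2-3; battery-electric → 2-3-2; g.v.w. 40 t → 2-3-2-3. Scheduled 2%. Norvale agreement on 2-3-1: 2-3-2-3 not covered. → 2%.
Line C: passenger car → 2-3; hybrid → 2-3-1; g.v.w. 32 t → 2-3-1-2. Scheduled 3%. Norvale agreement on 2-3-1: RVC < 50%. → 3%.
Sum: 15% + 2% + 3% = 20%.

20%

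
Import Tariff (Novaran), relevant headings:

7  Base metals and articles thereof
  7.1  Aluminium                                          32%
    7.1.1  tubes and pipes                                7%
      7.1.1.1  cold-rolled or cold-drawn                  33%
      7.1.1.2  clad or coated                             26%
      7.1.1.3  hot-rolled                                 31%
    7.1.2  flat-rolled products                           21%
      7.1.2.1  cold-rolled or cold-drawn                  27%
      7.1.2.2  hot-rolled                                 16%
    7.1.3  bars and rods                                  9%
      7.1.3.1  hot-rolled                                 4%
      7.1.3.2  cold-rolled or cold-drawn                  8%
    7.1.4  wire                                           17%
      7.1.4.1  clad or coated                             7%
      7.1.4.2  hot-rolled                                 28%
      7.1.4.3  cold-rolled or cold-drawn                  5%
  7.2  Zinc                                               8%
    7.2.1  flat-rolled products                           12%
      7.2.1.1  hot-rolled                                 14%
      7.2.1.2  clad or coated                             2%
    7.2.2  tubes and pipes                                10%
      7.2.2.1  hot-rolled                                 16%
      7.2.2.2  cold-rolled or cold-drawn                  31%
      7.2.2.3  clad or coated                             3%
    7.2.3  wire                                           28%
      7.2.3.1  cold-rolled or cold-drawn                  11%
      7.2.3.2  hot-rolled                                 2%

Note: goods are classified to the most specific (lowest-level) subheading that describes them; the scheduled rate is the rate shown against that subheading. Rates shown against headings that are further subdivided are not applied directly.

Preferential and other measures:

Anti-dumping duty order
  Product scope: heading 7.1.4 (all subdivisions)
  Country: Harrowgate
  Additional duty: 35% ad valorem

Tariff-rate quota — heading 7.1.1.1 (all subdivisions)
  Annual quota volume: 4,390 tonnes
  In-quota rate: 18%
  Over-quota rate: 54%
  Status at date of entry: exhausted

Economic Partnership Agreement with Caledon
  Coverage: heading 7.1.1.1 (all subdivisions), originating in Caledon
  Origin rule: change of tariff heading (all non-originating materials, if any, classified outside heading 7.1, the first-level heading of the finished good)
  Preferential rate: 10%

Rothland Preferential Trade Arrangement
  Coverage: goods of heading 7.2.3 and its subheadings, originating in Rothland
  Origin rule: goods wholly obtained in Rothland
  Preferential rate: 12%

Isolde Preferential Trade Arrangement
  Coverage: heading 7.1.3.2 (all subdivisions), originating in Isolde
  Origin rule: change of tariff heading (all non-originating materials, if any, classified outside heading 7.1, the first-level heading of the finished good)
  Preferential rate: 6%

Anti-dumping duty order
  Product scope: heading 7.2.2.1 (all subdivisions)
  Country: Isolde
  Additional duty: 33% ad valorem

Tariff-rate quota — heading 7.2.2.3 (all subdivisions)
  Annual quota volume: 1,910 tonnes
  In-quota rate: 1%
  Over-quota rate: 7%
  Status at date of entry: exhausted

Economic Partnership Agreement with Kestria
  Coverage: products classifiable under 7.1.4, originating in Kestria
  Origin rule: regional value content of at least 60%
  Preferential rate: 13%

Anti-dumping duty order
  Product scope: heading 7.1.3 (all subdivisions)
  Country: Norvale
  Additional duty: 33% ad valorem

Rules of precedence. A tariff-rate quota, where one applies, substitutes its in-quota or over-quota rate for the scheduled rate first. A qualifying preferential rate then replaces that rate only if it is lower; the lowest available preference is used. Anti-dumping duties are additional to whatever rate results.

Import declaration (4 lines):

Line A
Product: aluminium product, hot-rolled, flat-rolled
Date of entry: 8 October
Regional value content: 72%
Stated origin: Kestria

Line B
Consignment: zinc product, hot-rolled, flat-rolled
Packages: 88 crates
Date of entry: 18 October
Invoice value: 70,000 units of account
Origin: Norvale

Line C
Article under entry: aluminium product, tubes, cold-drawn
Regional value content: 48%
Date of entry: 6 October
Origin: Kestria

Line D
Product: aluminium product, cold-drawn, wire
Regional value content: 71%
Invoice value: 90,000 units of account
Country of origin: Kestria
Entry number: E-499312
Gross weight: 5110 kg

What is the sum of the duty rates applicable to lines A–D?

89%

Line A: aluminium → 7.1; flat-rolled → 7.1.2; hot-rolled → 7.1.2.2. Scheduled 16%. Kestria agreement on 7.1.4: 7.1.2.2 not covered. → 16%.
Line B: zinc → 7.2; flat-rolled → 7.2.1; hot-rolled → 7.2.1.1. Scheduled 14%. No special measure applies. → 14%.
Line C: aluminium → 7.1; tubes → 7.1.1; cold-drawn → 7.1.1.1. Scheduled 33%. quota on 7.1.1.1 exhausted → over-quota 54%; Kestria agreement on 7.1.4: 7.1.1.1 not covered. → 54%.
Line D: aluminium → 7.1; wire → 7.1.4; cold-drawn → 7.1.4.3. Scheduled 5%. Kestria agreement on 7.1.4: RVC ≥ 60% → 13% available; preference 13% not lower than 5% → no reduction. → 5%.
Sum: 16% + 14% + 54% + 5% = 89%.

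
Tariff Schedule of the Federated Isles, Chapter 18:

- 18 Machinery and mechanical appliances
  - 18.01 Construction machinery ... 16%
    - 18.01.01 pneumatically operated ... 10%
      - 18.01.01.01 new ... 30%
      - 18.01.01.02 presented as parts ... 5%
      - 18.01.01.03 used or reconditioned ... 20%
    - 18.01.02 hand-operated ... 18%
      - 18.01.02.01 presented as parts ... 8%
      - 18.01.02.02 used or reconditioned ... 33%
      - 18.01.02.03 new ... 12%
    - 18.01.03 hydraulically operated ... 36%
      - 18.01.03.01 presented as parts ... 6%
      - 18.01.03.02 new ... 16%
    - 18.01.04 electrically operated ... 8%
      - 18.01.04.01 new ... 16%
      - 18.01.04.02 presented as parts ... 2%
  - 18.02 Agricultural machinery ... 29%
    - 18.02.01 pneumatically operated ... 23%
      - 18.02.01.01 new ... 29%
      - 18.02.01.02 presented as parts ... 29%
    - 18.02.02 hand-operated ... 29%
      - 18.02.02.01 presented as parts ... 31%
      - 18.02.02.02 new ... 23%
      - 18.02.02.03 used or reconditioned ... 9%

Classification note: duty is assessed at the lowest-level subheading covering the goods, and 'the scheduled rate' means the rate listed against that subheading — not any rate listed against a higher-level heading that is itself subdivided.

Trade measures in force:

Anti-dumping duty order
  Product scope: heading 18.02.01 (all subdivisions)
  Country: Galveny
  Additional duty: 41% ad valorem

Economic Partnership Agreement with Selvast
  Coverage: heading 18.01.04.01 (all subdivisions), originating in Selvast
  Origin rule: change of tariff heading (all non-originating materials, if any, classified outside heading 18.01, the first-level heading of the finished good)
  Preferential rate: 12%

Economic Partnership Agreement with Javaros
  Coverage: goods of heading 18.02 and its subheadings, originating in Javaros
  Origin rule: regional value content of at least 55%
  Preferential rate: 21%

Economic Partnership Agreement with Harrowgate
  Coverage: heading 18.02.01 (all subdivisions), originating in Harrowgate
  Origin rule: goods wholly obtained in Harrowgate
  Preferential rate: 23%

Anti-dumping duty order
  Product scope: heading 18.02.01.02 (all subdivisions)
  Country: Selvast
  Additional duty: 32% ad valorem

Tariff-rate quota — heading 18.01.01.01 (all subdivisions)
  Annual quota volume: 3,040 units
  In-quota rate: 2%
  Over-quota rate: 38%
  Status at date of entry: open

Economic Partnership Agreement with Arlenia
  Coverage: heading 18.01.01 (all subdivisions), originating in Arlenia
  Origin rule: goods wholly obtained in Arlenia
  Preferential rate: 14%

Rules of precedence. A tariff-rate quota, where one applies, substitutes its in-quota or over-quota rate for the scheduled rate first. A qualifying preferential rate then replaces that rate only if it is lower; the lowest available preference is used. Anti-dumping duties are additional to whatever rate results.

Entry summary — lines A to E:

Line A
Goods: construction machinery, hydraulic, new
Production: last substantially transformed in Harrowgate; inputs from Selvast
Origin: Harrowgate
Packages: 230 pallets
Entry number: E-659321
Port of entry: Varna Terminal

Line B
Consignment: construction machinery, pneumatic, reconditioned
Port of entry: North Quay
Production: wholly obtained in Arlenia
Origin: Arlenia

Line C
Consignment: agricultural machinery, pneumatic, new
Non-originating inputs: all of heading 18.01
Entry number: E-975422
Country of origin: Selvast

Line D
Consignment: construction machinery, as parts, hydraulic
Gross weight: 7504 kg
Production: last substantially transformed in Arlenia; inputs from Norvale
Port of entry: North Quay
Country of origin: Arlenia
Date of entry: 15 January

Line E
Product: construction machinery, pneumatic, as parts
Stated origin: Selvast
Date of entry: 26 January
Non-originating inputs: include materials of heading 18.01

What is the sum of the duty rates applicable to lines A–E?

Line A: construction → 18.01; hydraulic → 18.01.03; new → 18.01.03.02. Scheduled 16%. Harrowgate agreement on 18.02.01: 18.01.03.02 not covered. → 16%.
Line B: construction → 18.01; pneumatic → 18.01.01; reconditioned → 18.01.01.03. Scheduled 20%. Arlenia agreement on 18.01.01: wholly obtained → 14% available; preferential 14%. → 14%.
Line C: agricultural → 18.02; pneumatic → 18.02.01; new → 18.02.01.01. Scheduled 29%. Selvast agreement on 18.01.04.01: 18.02.01.01 not covered. → 29%.
Line D: construction → 18.01; hydraulic → 18.01.03; as parts → 18.01.03.01. Scheduled 6%. Arlenia agreement on 18.01.01: 18.01.03.01 not covered. → 6%.
Line E: construction → 18.01; pneumatic → 18.01.01; as parts → 18.01.01.02. Scheduled 5%. Selvast agreement on 18.01.04.01: 18.01.01.02 not covered. → 5%.
Sum: 16% + 14% + 29% + 6% + 5% = 70%.

70%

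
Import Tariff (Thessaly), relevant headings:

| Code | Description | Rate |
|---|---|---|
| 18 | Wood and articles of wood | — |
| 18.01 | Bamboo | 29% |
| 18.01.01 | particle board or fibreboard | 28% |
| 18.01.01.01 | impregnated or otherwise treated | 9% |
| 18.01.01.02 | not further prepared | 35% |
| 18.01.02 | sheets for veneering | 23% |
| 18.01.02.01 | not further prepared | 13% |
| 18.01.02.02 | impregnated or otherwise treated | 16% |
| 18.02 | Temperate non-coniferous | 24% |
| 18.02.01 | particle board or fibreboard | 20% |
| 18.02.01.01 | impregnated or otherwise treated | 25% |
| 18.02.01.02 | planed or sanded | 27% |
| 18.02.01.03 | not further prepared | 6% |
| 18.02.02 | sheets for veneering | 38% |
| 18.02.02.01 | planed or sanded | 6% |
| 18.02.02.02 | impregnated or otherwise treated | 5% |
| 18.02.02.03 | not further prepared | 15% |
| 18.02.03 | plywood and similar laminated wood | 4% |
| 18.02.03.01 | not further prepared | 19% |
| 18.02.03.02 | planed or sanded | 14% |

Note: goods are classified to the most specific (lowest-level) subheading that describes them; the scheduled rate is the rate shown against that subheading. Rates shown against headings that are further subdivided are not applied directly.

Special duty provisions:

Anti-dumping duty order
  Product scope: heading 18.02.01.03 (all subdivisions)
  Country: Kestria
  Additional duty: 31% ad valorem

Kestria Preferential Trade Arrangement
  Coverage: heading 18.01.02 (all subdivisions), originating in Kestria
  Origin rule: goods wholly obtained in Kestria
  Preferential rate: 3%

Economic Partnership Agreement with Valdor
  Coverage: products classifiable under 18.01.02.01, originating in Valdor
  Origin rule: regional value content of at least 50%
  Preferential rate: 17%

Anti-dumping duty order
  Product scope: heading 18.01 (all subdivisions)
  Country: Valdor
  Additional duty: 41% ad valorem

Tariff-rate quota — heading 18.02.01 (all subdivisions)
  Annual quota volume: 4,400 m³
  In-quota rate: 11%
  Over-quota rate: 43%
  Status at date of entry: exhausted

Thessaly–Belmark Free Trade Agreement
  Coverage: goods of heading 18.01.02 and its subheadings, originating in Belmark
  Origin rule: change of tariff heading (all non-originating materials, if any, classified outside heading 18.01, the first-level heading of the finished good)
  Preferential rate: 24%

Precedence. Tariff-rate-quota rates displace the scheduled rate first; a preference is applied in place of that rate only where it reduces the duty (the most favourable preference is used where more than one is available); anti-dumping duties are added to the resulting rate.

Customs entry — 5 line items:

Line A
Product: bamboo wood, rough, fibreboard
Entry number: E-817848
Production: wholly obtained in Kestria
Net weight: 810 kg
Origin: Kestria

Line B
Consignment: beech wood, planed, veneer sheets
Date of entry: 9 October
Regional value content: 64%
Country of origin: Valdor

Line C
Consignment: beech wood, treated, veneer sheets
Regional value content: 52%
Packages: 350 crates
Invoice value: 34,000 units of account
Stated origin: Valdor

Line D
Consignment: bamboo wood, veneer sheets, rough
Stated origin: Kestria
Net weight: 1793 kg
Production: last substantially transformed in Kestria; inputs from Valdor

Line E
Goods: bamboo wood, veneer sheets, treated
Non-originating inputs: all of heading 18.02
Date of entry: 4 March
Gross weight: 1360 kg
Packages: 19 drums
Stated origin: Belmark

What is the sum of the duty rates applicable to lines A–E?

75%

Line A: bamboo → 18.01; fibreboard → 18.01.01; rough → 18.01.01.02. Scheduled 35%. Kestria agreement on 18.01.02: 18.01.01.02 not covered. → 35%.
Line B: beech → 18.02; veneer sheets → 18.02.02; planed → 18.02.02.01. Scheduled 6%. Valdor agreement on 18.01.02.01: 18.02.02.01 not covered. → 6%.
Line C: beech → 18.02; veneer sheets → 18.02.02; treated → 18.02.02.02. Scheduled 5%. Valdor agreement on 18.01.02.01: 18.02.02.02 not covered. → 5%.
Line D: bamboo → 18.01; veneer sheets → 18.01.02; rough → 18.01.02.01. Scheduled 13%. Kestria agreement on 18.01.02: not wholly obtained. → 13%.
Line E: bamboo → 18.01; veneer sheets → 18.01.02; treated → 18.01.02.02. Scheduled 16%. Belmark agreement on 18.01.02: CTH met → 24% available; preference 24% not lower than 16% → no reduction. → 16%.
Sum: 35% + 6% + 5% + 13% + 16% = 75%.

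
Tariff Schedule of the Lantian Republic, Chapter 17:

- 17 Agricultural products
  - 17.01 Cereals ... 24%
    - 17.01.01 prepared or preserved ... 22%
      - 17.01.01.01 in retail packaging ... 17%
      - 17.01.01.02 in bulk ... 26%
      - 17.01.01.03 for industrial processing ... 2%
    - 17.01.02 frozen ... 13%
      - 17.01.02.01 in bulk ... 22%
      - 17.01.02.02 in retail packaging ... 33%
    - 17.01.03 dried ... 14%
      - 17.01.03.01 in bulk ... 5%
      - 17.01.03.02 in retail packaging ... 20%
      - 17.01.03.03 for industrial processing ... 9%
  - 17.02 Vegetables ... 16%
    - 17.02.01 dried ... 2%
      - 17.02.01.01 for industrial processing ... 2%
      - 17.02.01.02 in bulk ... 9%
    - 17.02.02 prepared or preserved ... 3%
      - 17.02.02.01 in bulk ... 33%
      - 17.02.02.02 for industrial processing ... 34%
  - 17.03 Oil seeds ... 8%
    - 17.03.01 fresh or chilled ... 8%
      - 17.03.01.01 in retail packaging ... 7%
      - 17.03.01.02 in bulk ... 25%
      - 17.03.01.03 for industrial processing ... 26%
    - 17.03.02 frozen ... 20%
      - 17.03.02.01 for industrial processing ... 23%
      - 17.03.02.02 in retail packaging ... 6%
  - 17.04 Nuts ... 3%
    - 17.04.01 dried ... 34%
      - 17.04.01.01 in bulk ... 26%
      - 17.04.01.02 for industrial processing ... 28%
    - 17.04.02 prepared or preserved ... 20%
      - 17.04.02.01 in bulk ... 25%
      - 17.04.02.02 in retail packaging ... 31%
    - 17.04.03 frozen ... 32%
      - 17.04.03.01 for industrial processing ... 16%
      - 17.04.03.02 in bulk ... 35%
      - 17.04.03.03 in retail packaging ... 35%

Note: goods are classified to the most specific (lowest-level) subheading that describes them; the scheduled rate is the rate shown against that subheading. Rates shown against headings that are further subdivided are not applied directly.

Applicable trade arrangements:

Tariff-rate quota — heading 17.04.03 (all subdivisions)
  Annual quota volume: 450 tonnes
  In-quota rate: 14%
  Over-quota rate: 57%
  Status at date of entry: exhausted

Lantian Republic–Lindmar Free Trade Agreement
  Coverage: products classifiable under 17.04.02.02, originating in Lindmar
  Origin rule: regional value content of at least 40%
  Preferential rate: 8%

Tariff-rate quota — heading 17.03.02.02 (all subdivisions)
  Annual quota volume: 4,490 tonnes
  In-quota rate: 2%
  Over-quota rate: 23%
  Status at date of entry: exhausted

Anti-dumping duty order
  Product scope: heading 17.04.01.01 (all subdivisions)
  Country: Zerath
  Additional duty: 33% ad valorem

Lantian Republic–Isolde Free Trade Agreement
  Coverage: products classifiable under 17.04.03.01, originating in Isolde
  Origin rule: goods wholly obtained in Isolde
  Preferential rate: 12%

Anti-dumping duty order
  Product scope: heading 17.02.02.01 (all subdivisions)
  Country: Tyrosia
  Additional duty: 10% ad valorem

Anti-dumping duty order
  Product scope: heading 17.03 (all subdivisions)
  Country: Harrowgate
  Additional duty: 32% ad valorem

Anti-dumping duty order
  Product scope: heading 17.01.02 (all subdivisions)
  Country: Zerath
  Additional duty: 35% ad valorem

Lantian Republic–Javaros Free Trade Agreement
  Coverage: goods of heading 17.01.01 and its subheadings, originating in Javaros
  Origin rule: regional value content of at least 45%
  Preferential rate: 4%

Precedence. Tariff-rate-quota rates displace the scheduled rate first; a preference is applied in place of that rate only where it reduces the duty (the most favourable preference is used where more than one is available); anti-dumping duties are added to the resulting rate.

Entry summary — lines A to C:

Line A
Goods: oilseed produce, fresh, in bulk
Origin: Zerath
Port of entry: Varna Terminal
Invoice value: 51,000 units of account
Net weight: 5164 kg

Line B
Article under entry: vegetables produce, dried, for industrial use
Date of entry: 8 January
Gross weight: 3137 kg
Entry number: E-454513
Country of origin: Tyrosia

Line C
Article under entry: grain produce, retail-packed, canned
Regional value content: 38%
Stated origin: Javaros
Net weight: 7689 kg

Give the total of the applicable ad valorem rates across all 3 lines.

Line A: oilseed → 17.03; fresh → 17.03.01; in bulk → 17.03.01.02. Scheduled 25%. No special measure applies. → 25%.
Line B: vegetables → 17.02; dried → 17.02.01; for industrial use → 17.02.01.01. Scheduled 2%. No special measure applies. → 2%.
Line C: grain → 17.01; canned → 17.01.01; retail-packed → 17.01.01.01. Scheduled 17%. Javaros agreement on 17.01.01: RVC < 45%. → 17%.
Sum: 25% + 2% + 17% = 44%.

44%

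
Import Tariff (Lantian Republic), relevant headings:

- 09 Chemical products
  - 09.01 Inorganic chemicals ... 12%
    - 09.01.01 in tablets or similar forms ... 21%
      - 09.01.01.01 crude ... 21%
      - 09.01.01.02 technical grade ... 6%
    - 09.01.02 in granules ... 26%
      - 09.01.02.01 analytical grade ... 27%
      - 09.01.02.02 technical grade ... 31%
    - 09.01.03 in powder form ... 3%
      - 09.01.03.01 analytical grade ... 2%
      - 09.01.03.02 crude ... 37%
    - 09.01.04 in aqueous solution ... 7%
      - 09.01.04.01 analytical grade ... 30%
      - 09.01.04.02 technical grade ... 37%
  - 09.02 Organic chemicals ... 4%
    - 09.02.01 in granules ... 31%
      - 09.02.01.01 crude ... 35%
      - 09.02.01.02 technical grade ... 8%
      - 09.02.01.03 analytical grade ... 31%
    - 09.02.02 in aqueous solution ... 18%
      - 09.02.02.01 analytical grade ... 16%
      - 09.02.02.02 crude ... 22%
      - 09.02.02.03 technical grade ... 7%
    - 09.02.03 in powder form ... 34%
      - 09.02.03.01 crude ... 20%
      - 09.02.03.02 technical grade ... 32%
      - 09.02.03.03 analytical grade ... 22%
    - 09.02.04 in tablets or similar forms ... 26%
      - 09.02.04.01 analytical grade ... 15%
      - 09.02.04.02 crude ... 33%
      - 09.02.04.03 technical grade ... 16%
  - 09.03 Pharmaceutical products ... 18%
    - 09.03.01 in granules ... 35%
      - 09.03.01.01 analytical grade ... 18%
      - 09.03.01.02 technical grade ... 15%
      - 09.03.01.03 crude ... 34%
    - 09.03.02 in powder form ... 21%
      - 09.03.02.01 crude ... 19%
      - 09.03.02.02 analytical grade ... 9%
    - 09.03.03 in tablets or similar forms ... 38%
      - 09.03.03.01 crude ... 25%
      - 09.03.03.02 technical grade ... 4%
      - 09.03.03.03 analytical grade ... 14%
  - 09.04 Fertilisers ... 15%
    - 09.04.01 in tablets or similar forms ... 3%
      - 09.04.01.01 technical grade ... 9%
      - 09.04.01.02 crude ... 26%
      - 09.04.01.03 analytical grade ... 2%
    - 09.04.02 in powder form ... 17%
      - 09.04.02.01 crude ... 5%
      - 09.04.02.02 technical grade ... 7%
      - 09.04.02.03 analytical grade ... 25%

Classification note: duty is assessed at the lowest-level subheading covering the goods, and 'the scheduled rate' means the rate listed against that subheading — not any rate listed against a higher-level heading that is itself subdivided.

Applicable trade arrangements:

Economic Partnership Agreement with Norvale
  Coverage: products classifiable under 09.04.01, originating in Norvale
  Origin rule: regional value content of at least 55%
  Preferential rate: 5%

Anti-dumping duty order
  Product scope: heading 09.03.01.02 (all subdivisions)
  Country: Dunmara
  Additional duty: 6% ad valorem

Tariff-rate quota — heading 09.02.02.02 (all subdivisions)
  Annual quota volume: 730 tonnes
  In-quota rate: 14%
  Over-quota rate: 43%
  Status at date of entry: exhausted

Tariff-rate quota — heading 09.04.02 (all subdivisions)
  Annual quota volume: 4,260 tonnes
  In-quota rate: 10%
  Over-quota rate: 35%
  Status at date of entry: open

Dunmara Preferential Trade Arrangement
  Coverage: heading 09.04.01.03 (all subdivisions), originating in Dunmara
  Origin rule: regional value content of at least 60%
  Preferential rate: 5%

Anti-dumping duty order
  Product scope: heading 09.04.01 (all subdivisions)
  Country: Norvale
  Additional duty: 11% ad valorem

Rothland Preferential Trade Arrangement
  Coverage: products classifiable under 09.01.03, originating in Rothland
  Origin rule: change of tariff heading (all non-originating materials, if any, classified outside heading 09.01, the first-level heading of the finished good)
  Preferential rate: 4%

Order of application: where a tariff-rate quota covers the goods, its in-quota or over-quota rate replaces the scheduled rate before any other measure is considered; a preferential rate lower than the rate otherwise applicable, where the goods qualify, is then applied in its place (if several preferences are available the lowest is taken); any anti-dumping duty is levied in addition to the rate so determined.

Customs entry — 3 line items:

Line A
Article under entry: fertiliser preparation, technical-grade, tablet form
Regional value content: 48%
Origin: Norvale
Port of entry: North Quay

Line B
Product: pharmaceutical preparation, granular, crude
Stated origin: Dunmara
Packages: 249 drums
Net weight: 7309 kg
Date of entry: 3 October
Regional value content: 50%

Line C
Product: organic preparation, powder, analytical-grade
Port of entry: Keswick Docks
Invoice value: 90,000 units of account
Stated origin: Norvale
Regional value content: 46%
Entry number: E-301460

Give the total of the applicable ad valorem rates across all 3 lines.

Line A: fertiliser → 09.04; tablet form → 09.04.01; technical-grade → 09.04.01.01. Scheduled 9%. Norvale agreement on 09.04.01: RVC < 55%; anti-dumping (Norvale, 09.04.01): +11%; total 9% + 11% = 20%. → 20%.
Line B: pharmaceutical → 09.03; granular → 09.03.01; crude → 09.03.01.03. Scheduled 34%. Dunmara agreement on 09.04.01.03: 09.03.01.03 not covered. → 34%.
Line C: organic → 09.02; powder → 09.02.03; analytical-grade → 09.02.03.03. Scheduled 22%. Norvale agreement on 09.04.01: 09.02.03.03 not covered. → 22%.
Sum: 20% + 34% + 22% = 76%.

76%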